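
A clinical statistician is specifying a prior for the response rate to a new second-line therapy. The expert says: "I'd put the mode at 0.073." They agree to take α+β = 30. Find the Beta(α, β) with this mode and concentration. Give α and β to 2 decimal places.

α = 3.04, β = 26.96

For α,β > 1 the Beta mode is (α−1)/(α+β−2). With α+β = 30, the mode is (α−1)/28.
Set (α−1)/28 = 0.073 → α = 1 + 0.073·28 = 3.04.
β = 30 − α = 26.96.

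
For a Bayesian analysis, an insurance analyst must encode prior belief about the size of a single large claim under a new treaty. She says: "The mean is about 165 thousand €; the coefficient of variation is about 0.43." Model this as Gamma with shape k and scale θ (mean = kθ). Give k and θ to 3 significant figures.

For Gamma(k, scale θ): mean = kθ, variance = kθ², so CV = 1/√k.
CV = 0.43, hence k = 1/CV² = 5.41.
Then θ = mean/k = 165/5.41 = 30.5.

k ≈ 5.41, θ ≈ 30.5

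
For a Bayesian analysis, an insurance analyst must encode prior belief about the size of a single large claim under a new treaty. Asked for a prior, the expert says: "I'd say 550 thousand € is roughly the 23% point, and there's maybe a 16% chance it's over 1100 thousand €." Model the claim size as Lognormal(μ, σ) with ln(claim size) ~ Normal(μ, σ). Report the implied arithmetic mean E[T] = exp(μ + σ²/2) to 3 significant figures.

E[T] ≈ 801 thousand €

If T ~ Lognormal(μ,σ) then ln T ~ Normal(μ,σ), so the p-quantile of ln T is μ + z_p·σ.
ln(550) = 6.31 and ln(1100) = 7.003; z_{0.23} = -0.7388, z_{0.84} = 0.9945.
σ = (7.003 − 6.31)/(0.9945 − (-0.7388)) = 0.400.
μ = 6.31 − (-0.7388)·0.400 = 6.605.
E[T] = exp(μ + σ²/2) = exp(6.605 + 0.0800) = 801 thousand €.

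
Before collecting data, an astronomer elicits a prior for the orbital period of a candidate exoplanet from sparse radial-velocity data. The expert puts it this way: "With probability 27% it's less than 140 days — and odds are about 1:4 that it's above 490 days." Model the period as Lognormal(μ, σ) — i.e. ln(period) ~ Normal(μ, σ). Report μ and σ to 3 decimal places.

If T ~ Lognormal(μ,σ) then ln T ~ Normal(μ,σ), so the p-quantile of ln T is μ + z_p·σ.
ln(140) = 4.942 and ln(490) = 6.194; z_{0.27} = -0.6128, z_{0.8} = 0.8416.
σ = (6.194 − 4.942)/(0.8416 − (-0.6128)) = 0.861.
μ = 4.942 − (-0.6128)·0.861 = 5.469.

μ ≈ 5.469, σ ≈ 0.861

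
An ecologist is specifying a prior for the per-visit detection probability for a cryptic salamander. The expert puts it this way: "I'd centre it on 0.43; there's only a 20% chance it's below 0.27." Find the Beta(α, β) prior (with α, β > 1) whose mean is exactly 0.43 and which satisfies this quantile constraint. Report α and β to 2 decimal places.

α ≈ 3.01, β ≈ 3.99

With mean 0.43 fixed, write α = 0.43s, β = 0.57s where s = α+β.
Need P(θ < 0.27) = 0.2 under Beta(0.43s, 0.57s). Normal approximation: (q−m)/√(m(1−m)/s) ≈ z_{0.2} = -0.842, so s ≈ 0.43·0.57·(-0.842)²/(0.27−0.43)² = 6.8.
At s = 6.8: P(θ<0.27) ≈ 0.204. Adjusting to match 0.2 gives s ≈ 7.00.
So α = 0.43·7.00 ≈ 3.01, β = 0.57·7.00 ≈ 3.99.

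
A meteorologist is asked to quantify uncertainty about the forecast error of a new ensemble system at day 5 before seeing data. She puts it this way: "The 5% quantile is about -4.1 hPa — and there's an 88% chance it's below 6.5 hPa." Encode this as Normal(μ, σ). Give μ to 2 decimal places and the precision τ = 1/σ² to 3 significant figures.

μ = 2.08, τ = 0.0708

The p-quantile of Normal(μ,σ) is μ + z_p·σ, with z_{0.05} = -1.645 and z_{0.88} = 1.175.
Eliminate σ: μ = (z₂·x₁ − z₁·x₂)/(z₂ − z₁) = (1.175·-4.1 − (-1.645)·6.5)/2.82 = 2.08.
Then σ = (x₂ − x₁)/(z₂ − z₁) = (6.5 − -4.1)/2.82 = 3.76.
Precision τ = 1/σ² = 1/3.759² = 0.0708.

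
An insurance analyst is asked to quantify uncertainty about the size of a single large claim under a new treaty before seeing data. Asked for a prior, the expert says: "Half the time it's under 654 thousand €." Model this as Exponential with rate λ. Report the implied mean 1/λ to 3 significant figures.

mean ≈ 944 thousand €

Exponential median = ln 2 / λ, so λ = ln 2 / 654.0 = 0.00106.
Mean = 1/λ = 944 thousand €.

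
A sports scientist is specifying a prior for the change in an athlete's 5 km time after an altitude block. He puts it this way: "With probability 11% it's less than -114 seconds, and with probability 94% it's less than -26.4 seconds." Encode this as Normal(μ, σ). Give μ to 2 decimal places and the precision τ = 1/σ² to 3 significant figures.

For Normal(μ,σ), the p-quantile is μ + z_p·σ. Here z_{0.11} = -1.227, z_{0.94} = 1.555.
So -114 = μ − 1.227σ and -26.4 = μ + 1.555σ.
Subtracting: σ = (-26.4 − -114)/(1.555 − (-1.227)) = 31.50.
Then μ = -114 − (-1.227)·31.50 = -75.37.
Precision τ = 1/σ² = 1/31.5² = 0.00101.

μ = -75.37, τ = 0.00101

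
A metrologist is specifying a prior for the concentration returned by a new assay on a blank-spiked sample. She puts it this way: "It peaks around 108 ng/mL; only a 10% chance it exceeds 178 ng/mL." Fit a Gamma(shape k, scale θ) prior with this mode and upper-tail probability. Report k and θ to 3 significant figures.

Gamma(k,θ) with k>1 has mode (k−1)θ, so θ = 108/(k−1).
Need P(X < 178) = 0.9 with θ tied to k this way. Start at k = 2, θ = 108: P(X<178) ≈ 0.490.
Too low — raise k to concentrate. Iterating converges to k ≈ 8.56.
Then θ = 108/(8.56−1) ≈ 14.3.

k ≈ 8.56, θ ≈ 14.3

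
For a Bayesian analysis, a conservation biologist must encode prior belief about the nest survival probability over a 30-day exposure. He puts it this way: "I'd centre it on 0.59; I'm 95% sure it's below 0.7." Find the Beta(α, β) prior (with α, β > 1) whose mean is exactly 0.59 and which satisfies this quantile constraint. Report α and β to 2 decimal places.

With mean 0.59 fixed, write α = 0.59s, β = 0.41s where s = α+β.
Need P(θ < 0.7) = 0.95 under Beta(0.59s, 0.41s). Normal approximation: (q−m)/√(m(1−m)/s) ≈ z_{0.95} = 1.64, so s ≈ 0.59·0.41·(1.64)²/(0.7−0.59)² = 54.1.
At s = 54.1: P(θ<0.7) ≈ 0.955. Adjusting to match 0.95 gives s ≈ 51.26.
So α = 0.59·51.26 ≈ 30.24, β = 0.41·51.26 ≈ 21.02.

α ≈ 30.24, β ≈ 21.02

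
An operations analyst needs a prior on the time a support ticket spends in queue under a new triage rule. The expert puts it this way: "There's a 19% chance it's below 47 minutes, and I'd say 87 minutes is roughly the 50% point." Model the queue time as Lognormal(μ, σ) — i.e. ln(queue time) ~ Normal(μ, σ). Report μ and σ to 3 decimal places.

If T ~ Lognormal(μ,σ) then ln T ~ Normal(μ,σ), so the p-quantile of ln T is μ + z_p·σ.
ln(47) = 3.85 and ln(87) = 4.466; z_{0.19} = -0.8779, z_{0.5} = 0.
σ = (4.466 − 3.85)/(0 − (-0.8779)) = 0.701.
μ = 3.85 − (-0.8779)·0.701 = 4.466.

μ ≈ 4.466, σ ≈ 0.701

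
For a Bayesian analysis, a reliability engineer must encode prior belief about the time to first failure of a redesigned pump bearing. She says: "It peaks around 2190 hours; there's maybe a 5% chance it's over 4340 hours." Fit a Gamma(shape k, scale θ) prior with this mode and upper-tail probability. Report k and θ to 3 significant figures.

Gamma(k,θ) with k>1 has mode (k−1)θ, so θ = 2190/(k−1).
Need P(X < 4340) = 0.95 with θ tied to k this way. Start at k = 2, θ = 2190: P(X<4340) ≈ 0.589.
Too low — raise k to concentrate. Iterating converges to k ≈ 6.93.
Then θ = 2190/(6.93−1) ≈ 369.

k ≈ 6.93, θ ≈ 369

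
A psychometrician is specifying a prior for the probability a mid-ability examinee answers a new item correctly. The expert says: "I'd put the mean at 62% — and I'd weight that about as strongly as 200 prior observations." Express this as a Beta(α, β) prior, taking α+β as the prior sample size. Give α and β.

Under the effective-sample-size interpretation, Beta(α, β) has prior mean α/(α+β) and prior sample size α+β.
So α+β = 200 and α/(α+β) = 0.62, giving α = 0.62·200 = 124 and β = 200 − 124 = 76.

α = 124, β = 76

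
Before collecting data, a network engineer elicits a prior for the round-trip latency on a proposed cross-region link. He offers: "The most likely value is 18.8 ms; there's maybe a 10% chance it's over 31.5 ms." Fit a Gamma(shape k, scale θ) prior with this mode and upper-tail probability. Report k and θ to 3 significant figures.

Gamma(k,θ) with k>1 has mode (k−1)θ, so θ = 18.8/(k−1).
Need P(X < 31.5) = 0.9 with θ tied to k this way. Start at k = 2, θ = 18.8: P(X<31.5) ≈ 0.499.
Too low — raise k to concentrate. Iterating converges to k ≈ 8.09.
Then θ = 18.8/(8.09−1) ≈ 2.65.

k ≈ 8.09, θ ≈ 2.65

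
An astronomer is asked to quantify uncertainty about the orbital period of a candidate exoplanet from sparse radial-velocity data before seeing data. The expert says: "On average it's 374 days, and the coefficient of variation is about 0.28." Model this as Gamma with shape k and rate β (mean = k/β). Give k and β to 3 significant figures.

For Gamma(k, rate β): mean = k/β, variance = k/β², so CV = 1/√k.
CV = 0.28, hence k = 1/CV² = 12.8.
Then β = k/mean = 12.8/374 = 0.0341.

k ≈ 12.8, β ≈ 0.0341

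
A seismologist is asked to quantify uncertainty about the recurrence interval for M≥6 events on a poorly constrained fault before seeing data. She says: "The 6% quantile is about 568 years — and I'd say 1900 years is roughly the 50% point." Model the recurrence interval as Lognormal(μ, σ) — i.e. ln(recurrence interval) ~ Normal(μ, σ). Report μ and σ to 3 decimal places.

If T ~ Lognormal(μ,σ) then ln T ~ Normal(μ,σ), so the p-quantile of ln T is μ + z_p·σ.
ln(568) = 6.342 and ln(1900) = 7.55; z_{0.06} = -1.555, z_{0.5} = 0.
σ = (7.55 − 6.342)/(0 − (-1.555)) = 0.777.
μ = 6.342 − (-1.555)·0.777 = 7.550.

μ ≈ 7.550, σ ≈ 0.777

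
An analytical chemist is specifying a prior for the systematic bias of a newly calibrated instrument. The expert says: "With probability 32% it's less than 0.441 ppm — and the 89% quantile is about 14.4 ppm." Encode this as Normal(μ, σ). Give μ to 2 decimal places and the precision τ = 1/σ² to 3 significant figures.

For Normal(μ,σ), the p-quantile is μ + z_p·σ. Here z_{0.32} = -0.4677, z_{0.89} = 1.227.
So 0.441 = μ − 0.4677σ and 14.4 = μ + 1.227σ.
Subtracting: σ = (14.4 − 0.441)/(1.227 − (-0.4677)) = 8.24.
Then μ = 0.441 − (-0.4677)·8.24 = 4.29.
Precision τ = 1/σ² = 1/8.239² = 0.0147.

μ = 4.29, τ = 0.0147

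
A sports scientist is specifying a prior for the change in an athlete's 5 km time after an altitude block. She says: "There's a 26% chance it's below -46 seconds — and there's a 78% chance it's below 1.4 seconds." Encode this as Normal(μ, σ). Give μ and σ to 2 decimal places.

The p-quantile of Normal(μ,σ) is μ + z_p·σ, with z_{0.26} = -0.6433 and z_{0.78} = 0.7722.
Eliminate σ: μ = (z₂·x₁ − z₁·x₂)/(z₂ − z₁) = (0.7722·-46 − (-0.6433)·1.4)/1.416 = -24.46.
Then σ = (x₂ − x₁)/(z₂ − z₁) = (1.4 − -46)/1.416 = 33.49.

μ = -24.46, σ = 33.49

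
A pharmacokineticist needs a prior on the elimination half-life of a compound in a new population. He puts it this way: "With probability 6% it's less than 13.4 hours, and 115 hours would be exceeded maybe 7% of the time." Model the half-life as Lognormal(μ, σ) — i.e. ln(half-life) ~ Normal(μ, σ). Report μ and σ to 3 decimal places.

μ ≈ 3.698, σ ≈ 0.709

If T ~ Lognormal(μ,σ) then ln T ~ Normal(μ,σ), so the p-quantile of ln T is μ + z_p·σ.
ln(13.4) = 2.595 and ln(115) = 4.745; z_{0.06} = -1.555, z_{0.93} = 1.476.
σ = (4.745 − 2.595)/(1.476 − (-1.555)) = 0.709.
μ = 2.595 − (-1.555)·0.709 = 3.698.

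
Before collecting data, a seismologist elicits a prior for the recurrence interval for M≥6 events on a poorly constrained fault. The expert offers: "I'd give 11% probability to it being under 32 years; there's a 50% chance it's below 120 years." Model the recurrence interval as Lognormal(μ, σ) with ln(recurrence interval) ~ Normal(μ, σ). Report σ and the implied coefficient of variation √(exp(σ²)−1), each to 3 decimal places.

If T ~ Lognormal(μ,σ) then ln T ~ Normal(μ,σ), so the p-quantile of ln T is μ + z_p·σ.
ln(32) = 3.466 and ln(120) = 4.787; z_{0.11} = -1.227, z_{0.5} = 0.
σ = (4.787 − 3.466)/(0 − (-1.227)) = 1.078.
μ = 3.466 − (-1.227)·1.078 = 4.787.
CV = √(exp(σ²)−1) = √(exp(1.1613)−1) = 1.481.

σ ≈ 1.078, CV ≈ 1.481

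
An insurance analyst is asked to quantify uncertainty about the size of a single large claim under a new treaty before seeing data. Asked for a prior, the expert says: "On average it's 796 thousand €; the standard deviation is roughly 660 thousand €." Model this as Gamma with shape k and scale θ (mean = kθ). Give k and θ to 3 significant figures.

For Gamma(k, scale θ): mean = kθ, variance = kθ², so CV = 1/√k.
CV = SD/mean = 660/796 = 0.8291, hence k = 1/CV² = 1.45.
Then θ = mean/k = 796/1.45 = 547.

k ≈ 1.45, θ ≈ 547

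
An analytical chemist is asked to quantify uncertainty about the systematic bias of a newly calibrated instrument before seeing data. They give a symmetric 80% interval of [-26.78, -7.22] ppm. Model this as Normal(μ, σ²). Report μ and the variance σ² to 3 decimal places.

μ = -17.000, σ² = 58.238

A symmetric 80% interval runs μ ± z·σ with z = 1.282.
Half-width = 9.78, so σ = 9.78/1.282 = 7.6314 and σ² = 58.238.
μ is the interval midpoint, -17.000.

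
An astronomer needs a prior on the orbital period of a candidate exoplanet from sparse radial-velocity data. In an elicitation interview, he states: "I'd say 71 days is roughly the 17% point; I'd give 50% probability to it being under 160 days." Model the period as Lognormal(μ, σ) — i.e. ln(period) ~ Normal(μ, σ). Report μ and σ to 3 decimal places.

μ ≈ 5.075, σ ≈ 0.852

If T ~ Lognormal(μ,σ) then ln T ~ Normal(μ,σ), so the p-quantile of ln T is μ + z_p·σ.
ln(71) = 4.263 and ln(160) = 5.075; z_{0.17} = -0.9542, z_{0.5} = 0.
σ = (5.075 − 4.263)/(0 − (-0.9542)) = 0.852.
μ = 4.263 − (-0.9542)·0.852 = 5.075.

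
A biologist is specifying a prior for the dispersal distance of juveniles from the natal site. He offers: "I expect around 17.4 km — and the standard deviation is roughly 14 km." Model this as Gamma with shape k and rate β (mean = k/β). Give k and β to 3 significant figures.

For Gamma(k, rate β): mean = k/β, variance = k/β², so CV = 1/√k.
CV = SD/mean = 14/17.4 = 0.8046, hence k = 1/CV² = 1.54.
Then β = k/mean = 1.54/17.4 = 0.0888.

k ≈ 1.54, β ≈ 0.0888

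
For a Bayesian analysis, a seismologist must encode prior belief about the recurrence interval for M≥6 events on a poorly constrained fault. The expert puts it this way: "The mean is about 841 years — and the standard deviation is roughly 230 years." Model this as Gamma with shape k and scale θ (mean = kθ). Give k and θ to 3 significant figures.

For Gamma(k, scale θ): mean = kθ, variance = kθ², so CV = 1/√k.
CV = SD/mean = 230/841 = 0.2735, hence k = 1/CV² = 13.4.
Then θ = mean/k = 841/13.4 = 62.9.

k ≈ 13.4, θ ≈ 62.9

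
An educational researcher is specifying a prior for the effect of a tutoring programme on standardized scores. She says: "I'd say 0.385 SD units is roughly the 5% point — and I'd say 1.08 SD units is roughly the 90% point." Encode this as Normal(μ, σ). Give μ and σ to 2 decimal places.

The p-quantile of Normal(μ,σ) is μ + z_p·σ, with z_{0.05} = -1.645 and z_{0.9} = 1.282.
Eliminate σ: μ = (z₂·x₁ − z₁·x₂)/(z₂ − z₁) = (1.282·0.385 − (-1.645)·1.08)/2.926 = 0.78.
Then σ = (x₂ − x₁)/(z₂ − z₁) = (1.08 − 0.385)/2.926 = 0.24.

μ = 0.78, σ = 0.24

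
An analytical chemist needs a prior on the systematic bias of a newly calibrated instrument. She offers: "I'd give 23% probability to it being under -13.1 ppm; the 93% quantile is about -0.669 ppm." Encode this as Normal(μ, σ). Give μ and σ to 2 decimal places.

μ = -8.95, σ = 5.61

For Normal(μ,σ), the p-quantile is μ + z_p·σ. Here z_{0.23} = -0.7388, z_{0.93} = 1.476.
So -13.1 = μ − 0.7388σ and -0.669 = μ + 1.476σ.
Subtracting: σ = (-0.669 − -13.1)/(1.476 − (-0.7388)) = 5.61.
Then μ = -13.1 − (-0.7388)·5.61 = -8.95.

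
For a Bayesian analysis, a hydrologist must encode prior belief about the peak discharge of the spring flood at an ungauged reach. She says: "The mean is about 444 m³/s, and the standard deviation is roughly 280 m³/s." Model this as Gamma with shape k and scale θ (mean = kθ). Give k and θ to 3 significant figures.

For Gamma(k, scale θ): mean = kθ, variance = kθ², so CV = 1/√k.
CV = SD/mean = 280/444 = 0.6306, hence k = 1/CV² = 2.51.
Then θ = mean/k = 444/2.51 = 177.

k ≈ 2.51, θ ≈ 177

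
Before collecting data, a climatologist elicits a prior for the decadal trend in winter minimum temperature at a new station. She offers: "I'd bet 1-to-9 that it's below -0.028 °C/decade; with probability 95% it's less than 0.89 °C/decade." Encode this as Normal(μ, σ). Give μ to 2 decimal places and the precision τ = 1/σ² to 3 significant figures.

μ = 0.37, τ = 10.2

For Normal(μ,σ), the p-quantile is μ + z_p·σ. Here z_{0.1} = -1.282, z_{0.95} = 1.645.
So -0.028 = μ − 1.282σ and 0.89 = μ + 1.645σ.
Subtracting: σ = (0.89 − -0.028)/(1.645 − (-1.282)) = 0.31.
Then μ = -0.028 − (-1.282)·0.31 = 0.37.
Precision τ = 1/σ² = 1/0.3137² = 10.2.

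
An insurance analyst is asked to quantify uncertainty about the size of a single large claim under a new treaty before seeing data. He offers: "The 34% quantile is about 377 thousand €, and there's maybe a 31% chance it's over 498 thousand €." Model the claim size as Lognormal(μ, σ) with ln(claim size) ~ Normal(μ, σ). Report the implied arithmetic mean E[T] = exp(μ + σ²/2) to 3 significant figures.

E[T] ≈ 448 thousand €

If T ~ Lognormal(μ,σ) then ln T ~ Normal(μ,σ), so the p-quantile of ln T is μ + z_p·σ.
ln(377) = 5.932 and ln(498) = 6.211; z_{0.34} = -0.4125, z_{0.69} = 0.4959.
σ = (6.211 − 5.932)/(0.4959 − (-0.4125)) = 0.306.
μ = 5.932 − (-0.4125)·0.306 = 6.059.
E[T] = exp(μ + σ²/2) = exp(6.059 + 0.0470) = 448 thousand €.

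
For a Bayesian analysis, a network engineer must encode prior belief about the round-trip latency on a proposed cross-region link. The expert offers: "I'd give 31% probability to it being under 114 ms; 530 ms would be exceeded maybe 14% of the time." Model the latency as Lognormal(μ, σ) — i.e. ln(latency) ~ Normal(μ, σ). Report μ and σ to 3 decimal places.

μ ≈ 5.220, σ ≈ 0.975

If T ~ Lognormal(μ,σ) then ln T ~ Normal(μ,σ), so the p-quantile of ln T is μ + z_p·σ.
ln(114) = 4.736 and ln(530) = 6.273; z_{0.31} = -0.4959, z_{0.86} = 1.08.
σ = (6.273 − 4.736)/(1.08 − (-0.4959)) = 0.975.
μ = 4.736 − (-0.4959)·0.975 = 5.220.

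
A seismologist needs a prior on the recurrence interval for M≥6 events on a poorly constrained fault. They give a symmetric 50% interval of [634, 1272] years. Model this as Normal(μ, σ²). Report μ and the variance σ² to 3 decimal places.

μ = 953.000, σ² = 223681.804

A symmetric 50% interval runs μ ± z·σ with z = 0.6745.
Half-width = 319, so σ = 319/0.6745 = 472.9501 and σ² = 223681.804.
μ is the interval midpoint, 953.000.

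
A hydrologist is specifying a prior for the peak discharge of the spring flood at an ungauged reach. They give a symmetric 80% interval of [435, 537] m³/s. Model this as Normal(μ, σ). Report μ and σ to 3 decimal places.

μ = 486.000, σ = 39.796

A symmetric 80% interval runs μ ± z·σ with z = 1.282.
Half-width = 51, so σ = 51/1.282 = 39.796.
μ is the interval midpoint, 486.000.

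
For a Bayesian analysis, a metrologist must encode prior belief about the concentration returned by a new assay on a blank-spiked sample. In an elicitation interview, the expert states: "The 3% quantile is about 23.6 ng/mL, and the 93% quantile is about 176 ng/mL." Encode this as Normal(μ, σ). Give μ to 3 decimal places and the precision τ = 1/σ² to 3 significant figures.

μ = 108.994, τ = 0.000485

For Normal(μ,σ), the p-quantile is μ + z_p·σ. Here z_{0.03} = -1.881, z_{0.93} = 1.476.
So 23.6 = μ − 1.881σ and 176 = μ + 1.476σ.
Subtracting: σ = (176 − 23.6)/(1.476 − (-1.881)) = 45.403.
Then μ = 23.6 − (-1.881)·45.403 = 108.994.
Precision τ = 1/σ² = 1/45.4² = 0.000485.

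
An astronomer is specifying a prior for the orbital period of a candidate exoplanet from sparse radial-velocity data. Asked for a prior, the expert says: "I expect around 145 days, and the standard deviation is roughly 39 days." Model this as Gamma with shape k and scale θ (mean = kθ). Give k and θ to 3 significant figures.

k ≈ 13.8, θ ≈ 10.5

For Gamma(k, scale θ): mean = kθ, variance = kθ², so CV = 1/√k.
CV = SD/mean = 39/145 = 0.269, hence k = 1/CV² = 13.8.
Then θ = mean/k = 145/13.8 = 10.5.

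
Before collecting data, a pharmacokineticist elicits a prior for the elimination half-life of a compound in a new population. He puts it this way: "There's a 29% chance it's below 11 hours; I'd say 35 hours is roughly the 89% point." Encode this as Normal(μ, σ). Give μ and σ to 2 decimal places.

μ = 18.46, σ = 13.48

The p-quantile of Normal(μ,σ) is μ + z_p·σ, with z_{0.29} = -0.5534 and z_{0.89} = 1.227.
Eliminate σ: μ = (z₂·x₁ − z₁·x₂)/(z₂ − z₁) = (1.227·11 − (-0.5534)·35)/1.78 = 18.46.
Then σ = (x₂ − x₁)/(z₂ − z₁) = (35 − 11)/1.78 = 13.48.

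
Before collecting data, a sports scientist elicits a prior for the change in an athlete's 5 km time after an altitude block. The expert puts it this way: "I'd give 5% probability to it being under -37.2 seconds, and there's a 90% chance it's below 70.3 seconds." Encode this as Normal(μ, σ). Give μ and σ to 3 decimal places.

The p-quantile of Normal(μ,σ) is μ + z_p·σ, with z_{0.05} = -1.645 and z_{0.9} = 1.282.
Eliminate σ: μ = (z₂·x₁ − z₁·x₂)/(z₂ − z₁) = (1.282·-37.2 − (-1.645)·70.3)/2.926 = 23.223.
Then σ = (x₂ − x₁)/(z₂ − z₁) = (70.3 − -37.2)/2.926 = 36.734.

μ = 23.223, σ = 36.734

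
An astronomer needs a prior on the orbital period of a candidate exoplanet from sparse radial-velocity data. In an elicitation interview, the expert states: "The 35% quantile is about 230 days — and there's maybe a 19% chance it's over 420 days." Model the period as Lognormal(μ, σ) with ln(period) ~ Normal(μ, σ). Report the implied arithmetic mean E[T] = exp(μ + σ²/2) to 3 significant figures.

If T ~ Lognormal(μ,σ) then ln T ~ Normal(μ,σ), so the p-quantile of ln T is μ + z_p·σ.
ln(230) = 5.438 and ln(420) = 6.04; z_{0.35} = -0.3853, z_{0.81} = 0.8779.
σ = (6.04 − 5.438)/(0.8779 − (-0.3853)) = 0.477.
μ = 5.438 − (-0.3853)·0.477 = 5.622.
E[T] = exp(μ + σ²/2) = exp(5.622 + 0.1136) = 310 days.

E[T] ≈ 310 days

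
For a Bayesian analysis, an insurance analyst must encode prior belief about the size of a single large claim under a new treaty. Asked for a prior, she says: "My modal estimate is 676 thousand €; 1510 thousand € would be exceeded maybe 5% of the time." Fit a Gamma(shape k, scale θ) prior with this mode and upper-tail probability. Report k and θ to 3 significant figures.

Gamma(k,θ) with k>1 has mode (k−1)θ, so θ = 676/(k−1).
Need P(X < 1510) = 0.95 with θ tied to k this way. Start at k = 2, θ = 676: P(X<1510) ≈ 0.654.
Too low — raise k to concentrate. Iterating converges to k ≈ 5.25.
Then θ = 676/(5.25−1) ≈ 159.

k ≈ 5.25, θ ≈ 159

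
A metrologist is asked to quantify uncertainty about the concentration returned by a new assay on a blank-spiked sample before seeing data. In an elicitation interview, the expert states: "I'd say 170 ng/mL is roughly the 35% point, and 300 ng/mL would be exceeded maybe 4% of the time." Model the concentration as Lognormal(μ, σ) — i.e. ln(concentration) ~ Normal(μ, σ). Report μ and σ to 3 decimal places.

μ ≈ 5.238, σ ≈ 0.266

If T ~ Lognormal(μ,σ) then ln T ~ Normal(μ,σ), so the p-quantile of ln T is μ + z_p·σ.
ln(170) = 5.136 and ln(300) = 5.704; z_{0.35} = -0.3853, z_{0.96} = 1.751.
σ = (5.704 − 5.136)/(1.751 − (-0.3853)) = 0.266.
μ = 5.136 − (-0.3853)·0.266 = 5.238.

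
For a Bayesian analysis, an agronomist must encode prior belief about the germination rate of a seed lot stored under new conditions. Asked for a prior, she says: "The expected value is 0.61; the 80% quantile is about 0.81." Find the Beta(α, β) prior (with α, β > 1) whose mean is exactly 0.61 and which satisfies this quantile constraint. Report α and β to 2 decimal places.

With mean 0.61 fixed, write α = 0.61s, β = 0.39s where s = α+β.
Need P(θ < 0.81) = 0.8 under Beta(0.61s, 0.39s). Normal approximation: (q−m)/√(m(1−m)/s) ≈ z_{0.8} = 0.842, so s ≈ 0.61·0.39·(0.842)²/(0.81−0.61)² = 4.2.
At s = 4.2: P(θ<0.81) ≈ 0.795. Adjusting to match 0.8 gives s ≈ 4.36.
So α = 0.61·4.36 ≈ 2.66, β = 0.39·4.36 ≈ 1.70.

α ≈ 2.66, β ≈ 1.70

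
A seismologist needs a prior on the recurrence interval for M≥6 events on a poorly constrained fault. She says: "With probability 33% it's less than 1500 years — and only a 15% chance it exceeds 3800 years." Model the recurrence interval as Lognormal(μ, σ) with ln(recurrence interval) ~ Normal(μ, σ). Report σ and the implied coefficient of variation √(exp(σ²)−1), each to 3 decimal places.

σ ≈ 0.630, CV ≈ 0.697

If T ~ Lognormal(μ,σ) then ln T ~ Normal(μ,σ), so the p-quantile of ln T is μ + z_p·σ.
ln(1500) = 7.313 and ln(3800) = 8.243; z_{0.33} = -0.4399, z_{0.85} = 1.036.
σ = (8.243 − 7.313)/(1.036 − (-0.4399)) = 0.630.
μ = 7.313 − (-0.4399)·0.630 = 7.590.
CV = √(exp(σ²)−1) = √(exp(0.3964)−1) = 0.697.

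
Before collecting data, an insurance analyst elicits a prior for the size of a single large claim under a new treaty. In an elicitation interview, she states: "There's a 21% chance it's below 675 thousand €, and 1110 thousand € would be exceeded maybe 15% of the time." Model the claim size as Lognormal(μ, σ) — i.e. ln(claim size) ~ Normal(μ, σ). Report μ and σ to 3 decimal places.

If T ~ Lognormal(μ,σ) then ln T ~ Normal(μ,σ), so the p-quantile of ln T is μ + z_p·σ.
ln(675) = 6.515 and ln(1110) = 7.012; z_{0.21} = -0.8064, z_{0.85} = 1.036.
σ = (7.012 − 6.515)/(1.036 − (-0.8064)) = 0.270.
μ = 6.515 − (-0.8064)·0.270 = 6.732.

μ ≈ 6.732, σ ≈ 0.270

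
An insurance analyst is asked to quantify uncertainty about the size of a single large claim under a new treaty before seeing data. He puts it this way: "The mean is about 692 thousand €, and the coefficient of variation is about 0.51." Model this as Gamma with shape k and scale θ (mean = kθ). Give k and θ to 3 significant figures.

For Gamma(k, scale θ): mean = kθ, variance = kθ², so CV = 1/√k.
CV = 0.51, hence k = 1/CV² = 3.84.
Then θ = mean/k = 692/3.84 = 180.

k ≈ 3.84, θ ≈ 180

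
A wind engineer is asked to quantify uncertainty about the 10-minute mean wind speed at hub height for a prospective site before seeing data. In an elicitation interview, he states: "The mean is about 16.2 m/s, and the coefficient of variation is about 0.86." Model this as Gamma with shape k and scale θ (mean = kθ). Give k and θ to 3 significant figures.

k ≈ 1.35, θ ≈ 12

For Gamma(k, scale θ): mean = kθ, variance = kθ², so CV = 1/√k.
CV = 0.86, hence k = 1/CV² = 1.35.
Then θ = mean/k = 16.2/1.35 = 12.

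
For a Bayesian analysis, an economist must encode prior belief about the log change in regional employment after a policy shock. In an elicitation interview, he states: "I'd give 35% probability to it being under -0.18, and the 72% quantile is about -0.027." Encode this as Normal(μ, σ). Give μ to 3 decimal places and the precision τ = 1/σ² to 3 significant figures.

For Normal(μ,σ), the p-quantile is μ + z_p·σ. Here z_{0.35} = -0.3853, z_{0.72} = 0.5828.
So -0.18 = μ − 0.3853σ and -0.027 = μ + 0.5828σ.
Subtracting: σ = (-0.027 − -0.18)/(0.5828 − (-0.3853)) = 0.158.
Then μ = -0.18 − (-0.3853)·0.158 = -0.119.
Precision τ = 1/σ² = 1/0.158² = 40.

μ = -0.119, τ = 40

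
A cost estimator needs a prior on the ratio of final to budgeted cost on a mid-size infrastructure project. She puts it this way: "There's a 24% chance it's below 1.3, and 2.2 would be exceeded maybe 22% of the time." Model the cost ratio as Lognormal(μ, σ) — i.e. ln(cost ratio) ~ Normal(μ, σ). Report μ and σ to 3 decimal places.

μ ≈ 0.514, σ ≈ 0.356

If T ~ Lognormal(μ,σ) then ln T ~ Normal(μ,σ), so the p-quantile of ln T is μ + z_p·σ.
ln(1.3) = 0.2624 and ln(2.2) = 0.7885; z_{0.24} = -0.7063, z_{0.78} = 0.7722.
σ = (0.7885 − 0.2624)/(0.7722 − (-0.7063)) = 0.356.
μ = 0.2624 − (-0.7063)·0.356 = 0.514.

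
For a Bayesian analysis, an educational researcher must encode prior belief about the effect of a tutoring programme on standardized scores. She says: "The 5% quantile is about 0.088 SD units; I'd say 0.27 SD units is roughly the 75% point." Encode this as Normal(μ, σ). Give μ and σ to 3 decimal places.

The p-quantile of Normal(μ,σ) is μ + z_p·σ, with z_{0.05} = -1.645 and z_{0.75} = 0.6745.
Eliminate σ: μ = (z₂·x₁ − z₁·x₂)/(z₂ − z₁) = (0.6745·0.088 − (-1.645)·0.27)/2.319 = 0.217.
Then σ = (x₂ − x₁)/(z₂ − z₁) = (0.27 − 0.088)/2.319 = 0.078.

μ = 0.217, σ = 0.078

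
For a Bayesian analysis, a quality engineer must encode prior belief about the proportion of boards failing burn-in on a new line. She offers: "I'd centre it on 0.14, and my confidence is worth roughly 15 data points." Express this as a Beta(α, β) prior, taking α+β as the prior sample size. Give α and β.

α = 2.1, β = 12.9

Under the effective-sample-size interpretation, Beta(α, β) has prior mean α/(α+β) and prior sample size α+β.
So α+β = 15 and α/(α+β) = 0.14, giving α = 0.14·15 = 2.1 and β = 15 − 2.1 = 12.9.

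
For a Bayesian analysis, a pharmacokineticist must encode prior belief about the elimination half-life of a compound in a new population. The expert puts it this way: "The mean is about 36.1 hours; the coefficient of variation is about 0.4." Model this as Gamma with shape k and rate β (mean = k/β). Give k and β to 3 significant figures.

For Gamma(k, rate β): mean = k/β, variance = k/β², so CV = 1/√k.
CV = 0.4, hence k = 1/CV² = 6.25.
Then β = k/mean = 6.25/36.1 = 0.173.

k ≈ 6.25, β ≈ 0.173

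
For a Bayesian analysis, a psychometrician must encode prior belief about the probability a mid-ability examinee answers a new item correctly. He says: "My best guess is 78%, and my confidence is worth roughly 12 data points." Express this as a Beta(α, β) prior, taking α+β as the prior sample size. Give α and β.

Under the effective-sample-size interpretation, Beta(α, β) has prior mean α/(α+β) and prior sample size α+β.
So α+β = 12 and α/(α+β) = 0.78, giving α = 0.78·12 = 9.36 and β = 12 − 9.36 = 2.64.

α = 9.36, β = 2.64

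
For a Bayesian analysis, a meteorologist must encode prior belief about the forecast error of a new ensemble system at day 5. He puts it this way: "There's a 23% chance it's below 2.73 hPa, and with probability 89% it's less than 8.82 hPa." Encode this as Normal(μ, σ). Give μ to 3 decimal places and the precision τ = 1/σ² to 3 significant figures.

The p-quantile of Normal(μ,σ) is μ + z_p·σ, with z_{0.23} = -0.7388 and z_{0.89} = 1.227.
Eliminate σ: μ = (z₂·x₁ − z₁·x₂)/(z₂ − z₁) = (1.227·2.73 − (-0.7388)·8.82)/1.965 = 5.019.
Then σ = (x₂ − x₁)/(z₂ − z₁) = (8.82 − 2.73)/1.965 = 3.099.
Precision τ = 1/σ² = 1/3.099² = 0.104.

μ = 5.019, τ = 0.104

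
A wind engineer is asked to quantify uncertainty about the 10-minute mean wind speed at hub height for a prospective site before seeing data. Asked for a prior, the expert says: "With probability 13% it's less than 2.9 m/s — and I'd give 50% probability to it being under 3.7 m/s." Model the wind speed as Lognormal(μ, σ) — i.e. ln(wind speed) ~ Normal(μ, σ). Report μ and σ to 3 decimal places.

If T ~ Lognormal(μ,σ) then ln T ~ Normal(μ,σ), so the p-quantile of ln T is μ + z_p·σ.
ln(2.9) = 1.065 and ln(3.7) = 1.308; z_{0.13} = -1.126, z_{0.5} = 0.
σ = (1.308 − 1.065)/(0 − (-1.126)) = 0.216.
μ = 1.065 − (-1.126)·0.216 = 1.308.

μ ≈ 1.308, σ ≈ 0.216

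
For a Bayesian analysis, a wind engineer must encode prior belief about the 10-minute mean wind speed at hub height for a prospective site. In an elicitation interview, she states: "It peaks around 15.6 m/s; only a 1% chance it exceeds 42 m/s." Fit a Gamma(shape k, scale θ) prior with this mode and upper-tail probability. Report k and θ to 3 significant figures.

k ≈ 5.71, θ ≈ 3.31

Gamma(k,θ) with k>1 has mode (k−1)θ, so θ = 15.6/(k−1).
Need P(X < 42) = 0.99 with θ tied to k this way. Start at k = 2, θ = 15.6: P(X<42) ≈ 0.750.
Too low — raise k to concentrate. Iterating converges to k ≈ 5.71.
Then θ = 15.6/(5.71−1) ≈ 3.31.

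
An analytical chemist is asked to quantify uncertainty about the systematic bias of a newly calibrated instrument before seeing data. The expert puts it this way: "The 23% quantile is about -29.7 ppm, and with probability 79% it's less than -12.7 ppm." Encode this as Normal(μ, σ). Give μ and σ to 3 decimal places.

μ = -21.572, σ = 11.001

The p-quantile of Normal(μ,σ) is μ + z_p·σ, with z_{0.23} = -0.7388 and z_{0.79} = 0.8064.
Eliminate σ: μ = (z₂·x₁ − z₁·x₂)/(z₂ − z₁) = (0.8064·-29.7 − (-0.7388)·-12.7)/1.545 = -21.572.
Then σ = (x₂ − x₁)/(z₂ − z₁) = (-12.7 − -29.7)/1.545 = 11.001.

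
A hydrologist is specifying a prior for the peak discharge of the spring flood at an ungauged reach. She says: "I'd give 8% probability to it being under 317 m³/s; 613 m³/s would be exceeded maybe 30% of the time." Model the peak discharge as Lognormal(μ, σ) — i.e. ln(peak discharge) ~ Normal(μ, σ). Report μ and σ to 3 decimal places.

If T ~ Lognormal(μ,σ) then ln T ~ Normal(μ,σ), so the p-quantile of ln T is μ + z_p·σ.
ln(317) = 5.759 and ln(613) = 6.418; z_{0.08} = -1.405, z_{0.7} = 0.5244.
σ = (6.418 − 5.759)/(0.5244 − (-1.405)) = 0.342.
μ = 5.759 − (-1.405)·0.342 = 6.239.

μ ≈ 6.239, σ ≈ 0.342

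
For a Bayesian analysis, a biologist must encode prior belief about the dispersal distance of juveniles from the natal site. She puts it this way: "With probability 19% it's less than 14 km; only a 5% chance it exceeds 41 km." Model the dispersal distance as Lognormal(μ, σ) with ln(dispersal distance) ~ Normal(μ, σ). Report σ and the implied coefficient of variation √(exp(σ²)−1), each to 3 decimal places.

σ ≈ 0.426, CV ≈ 0.446

If T ~ Lognormal(μ,σ) then ln T ~ Normal(μ,σ), so the p-quantile of ln T is μ + z_p·σ.
ln(14) = 2.639 and ln(41) = 3.714; z_{0.19} = -0.8779, z_{0.95} = 1.645.
σ = (3.714 − 2.639)/(1.645 − (-0.8779)) = 0.426.
μ = 2.639 − (-0.8779)·0.426 = 3.013.
CV = √(exp(σ²)−1) = √(exp(0.1814)−1) = 0.446.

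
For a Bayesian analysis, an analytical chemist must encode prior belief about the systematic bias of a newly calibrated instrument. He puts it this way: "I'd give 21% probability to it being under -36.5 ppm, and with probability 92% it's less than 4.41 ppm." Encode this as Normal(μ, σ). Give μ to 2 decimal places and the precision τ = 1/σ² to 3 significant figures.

μ = -21.58, τ = 0.00292

The p-quantile of Normal(μ,σ) is μ + z_p·σ, with z_{0.21} = -0.8064 and z_{0.92} = 1.405.
Eliminate σ: μ = (z₂·x₁ − z₁·x₂)/(z₂ − z₁) = (1.405·-36.5 − (-0.8064)·4.41)/2.211 = -21.58.
Then σ = (x₂ − x₁)/(z₂ − z₁) = (4.41 − -36.5)/2.211 = 18.50.
Precision τ = 1/σ² = 1/18.5² = 0.00292.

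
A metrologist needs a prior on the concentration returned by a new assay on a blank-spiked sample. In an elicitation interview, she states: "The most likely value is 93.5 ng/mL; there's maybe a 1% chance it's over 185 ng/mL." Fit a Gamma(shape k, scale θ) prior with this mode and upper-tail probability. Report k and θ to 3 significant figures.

k ≈ 11.6, θ ≈ 8.85

Gamma(k,θ) with k>1 has mode (k−1)θ, so θ = 93.5/(k−1).
Need P(X < 185) = 0.99 with θ tied to k this way. Start at k = 2, θ = 93.5: P(X<185) ≈ 0.588.
Too low — raise k to concentrate. Iterating converges to k ≈ 11.6.
Then θ = 93.5/(11.6−1) ≈ 8.85.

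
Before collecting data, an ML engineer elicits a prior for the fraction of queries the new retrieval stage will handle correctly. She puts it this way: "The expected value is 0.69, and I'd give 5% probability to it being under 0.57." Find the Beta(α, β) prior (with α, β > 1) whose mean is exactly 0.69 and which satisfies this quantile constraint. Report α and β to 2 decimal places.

α ≈ 29.53, β ≈ 13.27

With mean 0.69 fixed, write α = 0.69s, β = 0.31s where s = α+β.
Need P(θ < 0.57) = 0.05 under Beta(0.69s, 0.31s). Normal approximation: (q−m)/√(m(1−m)/s) ≈ z_{0.05} = -1.64, so s ≈ 0.69·0.31·(-1.64)²/(0.57−0.69)² = 40.2.
At s = 40.2: P(θ<0.57) ≈ 0.055. Adjusting to match 0.05 gives s ≈ 42.80.
So α = 0.69·42.80 ≈ 29.53, β = 0.31·42.80 ≈ 13.27.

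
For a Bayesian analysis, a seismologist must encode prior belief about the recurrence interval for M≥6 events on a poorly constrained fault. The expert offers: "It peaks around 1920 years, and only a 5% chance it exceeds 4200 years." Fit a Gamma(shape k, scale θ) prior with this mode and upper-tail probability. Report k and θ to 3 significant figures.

Gamma(k,θ) with k>1 has mode (k−1)θ, so θ = 1920/(k−1).
Need P(X < 4200) = 0.95 with θ tied to k this way. Start at k = 2, θ = 1920: P(X<4200) ≈ 0.642.
Too low — raise k to concentrate. Iterating converges to k ≈ 5.49.
Then θ = 1920/(5.49−1) ≈ 427.

k ≈ 5.49, θ ≈ 427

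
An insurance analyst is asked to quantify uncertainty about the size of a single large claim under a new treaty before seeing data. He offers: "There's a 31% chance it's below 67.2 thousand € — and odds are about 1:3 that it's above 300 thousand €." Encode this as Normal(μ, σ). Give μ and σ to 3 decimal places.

μ = 165.833, σ = 198.917

For Normal(μ,σ), the p-quantile is μ + z_p·σ. Here z_{0.31} = -0.4959, z_{0.75} = 0.6745.
So 67.2 = μ − 0.4959σ and 300 = μ + 0.6745σ.
Subtracting: σ = (300 − 67.2)/(0.6745 − (-0.4959)) = 198.917.
Then μ = 67.2 − (-0.4959)·198.917 = 165.833.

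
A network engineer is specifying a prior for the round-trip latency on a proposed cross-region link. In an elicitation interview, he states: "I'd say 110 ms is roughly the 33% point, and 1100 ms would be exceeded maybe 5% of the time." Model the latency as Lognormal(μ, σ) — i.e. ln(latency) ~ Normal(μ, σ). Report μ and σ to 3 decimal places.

If T ~ Lognormal(μ,σ) then ln T ~ Normal(μ,σ), so the p-quantile of ln T is μ + z_p·σ.
ln(110) = 4.7 and ln(1100) = 7.003; z_{0.33} = -0.4399, z_{0.95} = 1.645.
σ = (7.003 − 4.7)/(1.645 − (-0.4399)) = 1.104.
μ = 4.7 − (-0.4399)·1.104 = 5.186.

μ ≈ 5.186, σ ≈ 1.104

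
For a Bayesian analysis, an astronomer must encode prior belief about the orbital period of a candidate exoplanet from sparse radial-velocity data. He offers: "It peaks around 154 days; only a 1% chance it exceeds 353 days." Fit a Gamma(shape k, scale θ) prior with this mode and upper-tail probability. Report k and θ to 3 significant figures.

k ≈ 7.95, θ ≈ 22.2

Gamma(k,θ) with k>1 has mode (k−1)θ, so θ = 154/(k−1).
Need P(X < 353) = 0.99 with θ tied to k this way. Start at k = 2, θ = 154: P(X<353) ≈ 0.667.
Too low — raise k to concentrate. Iterating converges to k ≈ 7.95.
Then θ = 154/(7.95−1) ≈ 22.2.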